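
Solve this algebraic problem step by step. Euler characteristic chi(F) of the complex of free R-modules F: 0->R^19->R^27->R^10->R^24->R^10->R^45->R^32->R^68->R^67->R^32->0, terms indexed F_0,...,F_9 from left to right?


chi = sum (-1)^i * rank:
(-1)^0*19=19
(-1)^1*27=-27
(-1)^2*10=10
(-1)^3*24=-24
(-1)^4*10=10
(-1)^5*45=-45
(-1)^6*32=32
(-1)^7*68=-68
(-1)^8*67=67
(-1)^9*32=-32
chi=-58


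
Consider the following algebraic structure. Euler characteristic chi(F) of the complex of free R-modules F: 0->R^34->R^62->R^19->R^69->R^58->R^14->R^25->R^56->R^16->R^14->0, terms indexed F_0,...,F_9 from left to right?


chi = sum (-1)^i * rank:
(-1)^0*34=34
(-1)^1*62=-62
(-1)^2*19=19
(-1)^3*69=-69
(-1)^4*58=58
(-1)^5*14=-14
(-1)^6*25=25
(-1)^7*56=-56
(-1)^8*16=16
(-1)^9*14=-14
chi=-63


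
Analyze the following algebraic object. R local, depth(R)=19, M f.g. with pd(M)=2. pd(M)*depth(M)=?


pd+depth=19
depth=19-2=17
pd*depth=2*17=34


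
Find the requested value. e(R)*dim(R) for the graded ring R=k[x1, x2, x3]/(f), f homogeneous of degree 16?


e(R)=deg(f)=16, dim(R)=3-1=2
e*dim=16*2=32


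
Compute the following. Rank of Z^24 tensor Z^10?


rank(M(x)N) = rank(M)*rank(N)
24*10 = 240


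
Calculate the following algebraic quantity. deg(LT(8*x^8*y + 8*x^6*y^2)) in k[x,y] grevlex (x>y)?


LT: 8*x^8*y
deg_x=8, deg_y=1
Total=8+1=9


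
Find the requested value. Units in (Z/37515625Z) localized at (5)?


Local ring = Z/15625Z.
phi(15625) = 5^5*(5-1) = 12500


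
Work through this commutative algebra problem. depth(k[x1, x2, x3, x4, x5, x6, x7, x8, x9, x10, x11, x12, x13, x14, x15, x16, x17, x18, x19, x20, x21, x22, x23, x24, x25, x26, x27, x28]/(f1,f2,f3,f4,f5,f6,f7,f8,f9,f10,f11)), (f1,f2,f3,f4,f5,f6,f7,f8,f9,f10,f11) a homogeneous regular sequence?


depth(R)=28
depth(R/I)=28-11=17


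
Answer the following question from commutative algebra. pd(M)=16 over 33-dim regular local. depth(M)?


pd+depth=depth(R)=33
depth=33-16=17


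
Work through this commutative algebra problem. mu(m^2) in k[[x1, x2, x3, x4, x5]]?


C(n+d-1,d)=C(6,2)=15


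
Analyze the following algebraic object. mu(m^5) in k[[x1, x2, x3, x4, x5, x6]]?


C(n+d-1,d)=C(10,5)=252


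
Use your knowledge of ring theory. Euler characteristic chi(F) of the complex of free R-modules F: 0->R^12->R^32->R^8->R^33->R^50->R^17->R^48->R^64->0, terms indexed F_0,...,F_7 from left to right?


chi = sum (-1)^i * rank:
(-1)^0*12=12
(-1)^1*32=-32
(-1)^2*8=8
(-1)^3*33=-33
(-1)^4*50=50
(-1)^5*17=-17
(-1)^6*48=48
(-1)^7*64=-64
chi=-28


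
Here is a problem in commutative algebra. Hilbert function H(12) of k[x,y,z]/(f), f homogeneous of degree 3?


C(14,2)-C(11,2)=91-55=36


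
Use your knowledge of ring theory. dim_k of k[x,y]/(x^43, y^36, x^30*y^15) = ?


k[x,y]/I, I = (x^43, y^36, x^30*y^15)
Rect: 43x36=1548. Corner: (43-30)x(36-15)=273.
dim = 1548-273 = 1275


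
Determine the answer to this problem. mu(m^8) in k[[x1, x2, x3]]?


C(n+d-1,d)=C(10,8)=45


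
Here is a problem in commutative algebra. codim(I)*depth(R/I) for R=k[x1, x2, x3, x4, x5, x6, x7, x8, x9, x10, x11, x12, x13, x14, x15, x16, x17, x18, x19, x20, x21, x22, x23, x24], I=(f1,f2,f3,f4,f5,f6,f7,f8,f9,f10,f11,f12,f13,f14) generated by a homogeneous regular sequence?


codim=14, depth=dim(R/I)=24-14=10
Product=14*10=140


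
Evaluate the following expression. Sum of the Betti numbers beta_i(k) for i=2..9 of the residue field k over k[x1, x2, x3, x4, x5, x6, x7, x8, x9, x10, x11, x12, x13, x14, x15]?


Koszul resolution: beta_i(k)=C(n,i), n=15
C(15,2)=105, C(15,3)=455, C(15,4)=1365, C(15,5)=3003, C(15,6)=5005, C(15,7)=6435, C(15,8)=6435, C(15,9)=5005
Sum=27808


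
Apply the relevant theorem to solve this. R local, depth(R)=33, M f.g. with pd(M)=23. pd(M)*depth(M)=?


pd+depth=33
depth=33-23=10
pd*depth=23*10=230


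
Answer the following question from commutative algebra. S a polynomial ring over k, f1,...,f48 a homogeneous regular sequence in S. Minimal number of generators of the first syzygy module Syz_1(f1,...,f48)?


Regular sequence => Koszul complex is the minimal free resolution.
Syz_1 minimally generated by Koszul relations f_i*e_j - f_j*e_i (i<j): mu(Syz_1) = beta_2 = C(m,2) = m(m-1)/2
m=48
48*47/2 = 1128


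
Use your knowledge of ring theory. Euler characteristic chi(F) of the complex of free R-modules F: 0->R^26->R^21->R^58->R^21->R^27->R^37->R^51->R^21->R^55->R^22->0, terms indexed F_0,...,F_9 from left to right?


chi = sum (-1)^i * rank:
(-1)^0*26=26
(-1)^1*21=-21
(-1)^2*58=58
(-1)^3*21=-21
(-1)^4*27=27
(-1)^5*37=-37
(-1)^6*51=51
(-1)^7*21=-21
(-1)^8*55=55
(-1)^9*22=-22
chi=95


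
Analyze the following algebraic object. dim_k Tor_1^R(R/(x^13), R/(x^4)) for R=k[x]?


Tor_1(R/I,R/J)=(I cap J)/IJ=(x^13)/(x^17)
dim=17-13=min(13,4)=4


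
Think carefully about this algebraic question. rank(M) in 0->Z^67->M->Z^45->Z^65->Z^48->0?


Alt sum=0:
(-1)^0*67 + (-1)^1*? + (-1)^2*45 + (-1)^3*65 + (-1)^4*48=0
rank(M)=95


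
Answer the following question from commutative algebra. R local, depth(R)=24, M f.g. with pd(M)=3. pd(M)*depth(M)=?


pd+depth=24
depth=24-3=21
pd*depth=3*21=63


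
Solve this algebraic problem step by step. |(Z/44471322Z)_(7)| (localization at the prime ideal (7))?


7-primary part: 44471322=7^7*54
Size=7^7=823543


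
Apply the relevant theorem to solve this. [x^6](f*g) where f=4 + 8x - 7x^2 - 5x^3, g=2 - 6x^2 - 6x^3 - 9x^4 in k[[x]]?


[x^6] = sum a_i*b_j, i+j=6
  -7*-9=63
  -5*-6=30
Sum=93


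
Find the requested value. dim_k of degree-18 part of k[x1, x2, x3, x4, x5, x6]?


C(d+n-1,n-1)=C(23,5)=33649


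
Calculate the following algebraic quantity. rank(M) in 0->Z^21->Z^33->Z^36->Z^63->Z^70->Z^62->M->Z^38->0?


Alt sum=0:
(-1)^0*21 + (-1)^1*33 + (-1)^2*36 + (-1)^3*63 + (-1)^4*70 + (-1)^5*62 + (-1)^6*? + (-1)^7*38=0
rank(M)=69


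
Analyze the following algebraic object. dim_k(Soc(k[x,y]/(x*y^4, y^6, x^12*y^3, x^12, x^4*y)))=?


Socle = ann(m) = span of standard monomials u with x*u, y*u in I (staircase corners).
Redundant generators: x^12*y^3
Minimal generators: x^12, x^4*y, x*y^4, y^6
Corners: y^5, x^3y^3, x^11
Socle dim=3


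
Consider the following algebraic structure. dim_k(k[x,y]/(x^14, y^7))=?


Basis: x^i*y^j, i<14, j<7
14*7=98


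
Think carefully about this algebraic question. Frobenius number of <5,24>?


gcd(5,24)=1 => F=ab-a-b=5*24-5-24=120-29=91


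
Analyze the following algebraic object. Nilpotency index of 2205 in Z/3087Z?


2205^k mod 3087:
k=1: 2205
k=2: 0
First zero at k = 2


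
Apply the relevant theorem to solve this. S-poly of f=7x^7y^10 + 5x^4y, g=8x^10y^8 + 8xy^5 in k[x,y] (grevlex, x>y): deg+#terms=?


LT(f)=7x^7y^10, LT(g)=8x^10y^8
lcm(LM)=x^10y^10
S(f,g) (scaled by 56 to clear denominators) = 8x^3*f - 7y^2*g = 40x^7y - 56xy^7
2 terms, deg 8.
8+2=10


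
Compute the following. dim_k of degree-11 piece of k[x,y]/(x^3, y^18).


k[x,y], I = (x^3, y^18), d = 11
Need i < 3 and d-i < 18.
Range: 0 <= i <= 2.
H(11) = 3


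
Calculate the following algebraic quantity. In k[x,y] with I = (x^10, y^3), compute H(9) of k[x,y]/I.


k[x,y], I = (x^10, y^3), d = 9
Need i < 10 and d-i < 3.
Range: 7 <= i <= 9.
H(9) = 3


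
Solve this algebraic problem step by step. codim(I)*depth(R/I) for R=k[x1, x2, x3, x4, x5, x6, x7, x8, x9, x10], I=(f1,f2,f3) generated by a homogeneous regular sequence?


codim=3, depth=dim(R/I)=10-3=7
Product=3*7=21


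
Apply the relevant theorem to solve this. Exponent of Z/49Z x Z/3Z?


Exponent = lcm of the cyclic orders; pairwise coprime => product.
7^2*3^1=49*3=147


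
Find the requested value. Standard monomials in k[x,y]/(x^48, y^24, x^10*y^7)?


k[x,y]/I, I = (x^48, y^24, x^10*y^7)
Rect: 48x24=1152. Corner: (48-10)x(24-7)=646.
dim = 1152-646 = 506


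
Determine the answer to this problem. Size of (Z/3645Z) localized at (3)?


3-primary part: 3645=3^6*5
Size=3^6=729


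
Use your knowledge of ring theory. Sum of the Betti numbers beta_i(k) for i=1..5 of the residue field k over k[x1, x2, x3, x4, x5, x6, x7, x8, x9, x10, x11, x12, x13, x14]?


Koszul resolution: beta_i(k)=C(n,i), n=14
C(14,1)=14, C(14,2)=91, C(14,3)=364, C(14,4)=1001, C(14,5)=2002
Sum=3472


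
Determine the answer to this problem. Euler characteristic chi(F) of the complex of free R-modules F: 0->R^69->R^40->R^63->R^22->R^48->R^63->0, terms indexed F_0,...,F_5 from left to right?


chi = sum (-1)^i * rank:
(-1)^0*69=69
(-1)^1*40=-40
(-1)^2*63=63
(-1)^3*22=-22
(-1)^4*48=48
(-1)^5*63=-63
chi=55


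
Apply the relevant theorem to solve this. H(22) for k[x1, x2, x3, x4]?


C(d+n-1,n-1)=C(25,3)=2300


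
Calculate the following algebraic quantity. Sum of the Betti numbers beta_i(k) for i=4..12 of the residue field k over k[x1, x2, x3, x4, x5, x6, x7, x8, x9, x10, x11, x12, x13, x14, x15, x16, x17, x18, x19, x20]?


Koszul resolution: beta_i(k)=C(n,i), n=20
C(20,4)=4845, C(20,5)=15504, C(20,6)=38760, C(20,7)=77520, C(20,8)=125970, C(20,9)=167960, C(20,10)=184756, C(20,11)=167960, C(20,12)=125970
Sum=909245


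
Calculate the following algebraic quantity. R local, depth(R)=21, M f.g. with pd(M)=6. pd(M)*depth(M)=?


pd+depth=21
depth=21-6=15
pd*depth=6*15=90


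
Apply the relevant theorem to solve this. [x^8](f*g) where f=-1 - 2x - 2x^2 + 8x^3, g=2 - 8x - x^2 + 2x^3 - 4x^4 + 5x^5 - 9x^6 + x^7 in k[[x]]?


[x^8] = sum a_i*b_j, i+j=8
  -2*1=-2
  -2*-9=18
  8*5=40
Sum=56


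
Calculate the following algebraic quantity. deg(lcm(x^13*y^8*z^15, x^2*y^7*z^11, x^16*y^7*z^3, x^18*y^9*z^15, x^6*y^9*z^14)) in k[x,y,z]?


lcm = componentwise max:
x: max(13,2,16,18,6)=18
y: max(8,7,7,9,9)=9
z: max(15,11,3,15,14)=15
Total=18+9+15=42


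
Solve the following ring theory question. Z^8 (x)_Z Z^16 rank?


rank(M(x)N) = rank(M)*rank(N)
8*16 = 128


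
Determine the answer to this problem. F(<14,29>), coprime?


gcd(14,29)=1 => F=ab-a-b=14*29-14-29=406-43=363


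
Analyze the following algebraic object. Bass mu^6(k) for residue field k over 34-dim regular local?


C(n,i)=C(34,6)=1344904


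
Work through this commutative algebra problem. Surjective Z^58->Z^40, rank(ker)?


rank(ker) = 58-40 = 18


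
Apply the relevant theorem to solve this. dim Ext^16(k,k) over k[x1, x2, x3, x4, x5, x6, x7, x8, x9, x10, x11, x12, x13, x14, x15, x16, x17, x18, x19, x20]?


C(n,i)=C(20,16)=4845


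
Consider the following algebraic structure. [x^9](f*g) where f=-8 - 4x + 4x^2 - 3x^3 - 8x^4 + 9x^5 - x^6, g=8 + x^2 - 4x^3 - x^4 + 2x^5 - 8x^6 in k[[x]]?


[x^9] = sum a_i*b_j, i+j=9
  -3*-8=24
  -8*2=-16
  9*-1=-9
  -1*-4=4
Sum=3


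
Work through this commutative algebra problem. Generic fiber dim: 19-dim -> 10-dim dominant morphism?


dim(fiber)=dim(X)-dim(Y)=19-10=9


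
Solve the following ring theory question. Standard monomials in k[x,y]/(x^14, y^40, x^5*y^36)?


k[x,y]/I, I = (x^14, y^40, x^5*y^36)
Rect: 14x40=560. Corner: (14-5)x(40-36)=36.
dim = 560-36 = 524


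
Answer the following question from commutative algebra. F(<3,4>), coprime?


gcd(3,4)=1 => F=ab-a-b=3*4-3-4=12-7=5


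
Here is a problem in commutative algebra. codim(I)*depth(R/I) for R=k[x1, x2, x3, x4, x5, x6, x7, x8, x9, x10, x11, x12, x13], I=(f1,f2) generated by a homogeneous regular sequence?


codim=2, depth=dim(R/I)=13-2=11
Product=2*11=22


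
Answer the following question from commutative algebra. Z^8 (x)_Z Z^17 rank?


rank(M(x)N) = rank(M)*rank(N)
8*17 = 136


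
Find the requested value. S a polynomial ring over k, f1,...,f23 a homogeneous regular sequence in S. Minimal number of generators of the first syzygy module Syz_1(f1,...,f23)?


Regular sequence => Koszul complex is the minimal free resolution.
Syz_1 minimally generated by Koszul relations f_i*e_j - f_j*e_i (i<j): mu(Syz_1) = beta_2 = C(m,2) = m(m-1)/2
m=23
23*22/2 = 253


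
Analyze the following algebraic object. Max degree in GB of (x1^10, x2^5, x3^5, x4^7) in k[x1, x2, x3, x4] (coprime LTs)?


Pure powers, coprime LTs => already GB.
Degrees: 10, 5, 5, 7
Max=10


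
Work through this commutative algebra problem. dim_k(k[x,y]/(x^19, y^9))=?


Basis: x^i*y^j, i<19, j<9
19*9=171


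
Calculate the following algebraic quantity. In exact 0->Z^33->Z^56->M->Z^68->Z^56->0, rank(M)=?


Alt sum=0:
(-1)^0*33 + (-1)^1*56 + (-1)^2*? + (-1)^3*68 + (-1)^4*56=0
rank(M)=35


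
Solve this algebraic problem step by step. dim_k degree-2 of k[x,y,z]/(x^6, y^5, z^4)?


Need i<6, j<5, k<4 with i+j+k=2.
For each i, j ranges over max(0,2-i-3)..min(4,2-i):
  i=0: j in [0,2] -> 3
  i=1: j in [0,1] -> 2
  i=2: j in [0,0] -> 1
H(2) = 3+2+1 = 6


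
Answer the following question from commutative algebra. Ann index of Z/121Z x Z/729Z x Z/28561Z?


Exponent = lcm of the cyclic orders; pairwise coprime => product.
11^2*3^6*13^4=121*729*28561=2519337249


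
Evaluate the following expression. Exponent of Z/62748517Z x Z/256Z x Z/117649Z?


Exponent = lcm of the cyclic orders; pairwise coprime => product.
13^7*2^8*7^6=62748517*256*117649=1889868870792448


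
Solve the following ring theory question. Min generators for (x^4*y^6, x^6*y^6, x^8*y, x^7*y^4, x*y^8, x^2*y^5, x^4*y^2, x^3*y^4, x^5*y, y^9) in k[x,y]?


Remove redundant (divisible by others).
x^8*y redundant.
x^6*y^6 redundant.
x^4*y^6 redundant.
x^7*y^4 redundant.
Min: x^5*y, x^4*y^2, x^3*y^4, x^2*y^5, x*y^8, y^9
Count=6


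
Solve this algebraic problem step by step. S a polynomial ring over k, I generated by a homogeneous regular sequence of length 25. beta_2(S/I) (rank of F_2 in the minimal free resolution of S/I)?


Regular sequence => Koszul complex is the minimal free resolution.
Syz_1 minimally generated by Koszul relations f_i*e_j - f_j*e_i (i<j): mu(Syz_1) = beta_2 = C(m,2) = m(m-1)/2
m=25
25*24/2 = 300


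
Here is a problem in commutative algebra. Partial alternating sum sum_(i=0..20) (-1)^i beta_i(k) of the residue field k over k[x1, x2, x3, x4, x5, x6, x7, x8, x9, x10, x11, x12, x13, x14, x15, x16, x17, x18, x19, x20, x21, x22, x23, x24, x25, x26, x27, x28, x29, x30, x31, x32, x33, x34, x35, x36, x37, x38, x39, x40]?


Koszul resolution: beta_i(k)=C(n,i), n=40
sum_(i=0..p) (-1)^i C(n,i) = (-1)^p C(n-1,p)
(-1)^20*C(39,20) = (-1)^20*68923264410 = 68923264410


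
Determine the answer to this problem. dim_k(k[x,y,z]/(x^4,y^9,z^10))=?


Basis: x^iy^jz^k, i<4,j<9,k<10
4*9*10=360


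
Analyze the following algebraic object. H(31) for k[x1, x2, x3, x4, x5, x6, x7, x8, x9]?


C(d+n-1,n-1)=C(39,8)=61523748


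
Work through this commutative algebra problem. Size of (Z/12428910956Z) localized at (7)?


7-primary part: 12428910956=7^10*44
Size=7^10=282475249


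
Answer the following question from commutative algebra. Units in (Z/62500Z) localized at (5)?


Local ring = Z/15625Z.
phi(15625) = 5^5*(5-1) = 12500


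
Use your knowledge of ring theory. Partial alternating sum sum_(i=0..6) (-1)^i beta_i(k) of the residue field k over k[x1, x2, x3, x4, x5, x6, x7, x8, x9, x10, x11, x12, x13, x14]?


Koszul resolution: beta_i(k)=C(n,i), n=14
sum_(i=0..p) (-1)^i C(n,i) = (-1)^p C(n-1,p)
(-1)^6*C(13,6) = (-1)^6*1716 = 1716


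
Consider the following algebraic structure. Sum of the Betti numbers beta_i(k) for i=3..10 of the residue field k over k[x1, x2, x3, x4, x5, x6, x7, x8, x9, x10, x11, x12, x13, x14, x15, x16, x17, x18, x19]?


Koszul resolution: beta_i(k)=C(n,i), n=19
C(19,3)=969, C(19,4)=3876, C(19,5)=11628, C(19,6)=27132, C(19,7)=50388, C(19,8)=75582, C(19,9)=92378, C(19,10)=92378
Sum=354331


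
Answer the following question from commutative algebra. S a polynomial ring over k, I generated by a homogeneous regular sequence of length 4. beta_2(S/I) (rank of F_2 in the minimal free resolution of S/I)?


Regular sequence => Koszul complex is the minimal free resolution.
Syz_1 minimally generated by Koszul relations f_i*e_j - f_j*e_i (i<j): mu(Syz_1) = beta_2 = C(m,2) = m(m-1)/2
m=4
4*3/2 = 6


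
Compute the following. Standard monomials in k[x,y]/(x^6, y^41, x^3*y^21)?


k[x,y]/I, I = (x^6, y^41, x^3*y^21)
Rect: 6x41=246. Corner: (6-3)x(41-21)=60.
dim = 246-60 = 186


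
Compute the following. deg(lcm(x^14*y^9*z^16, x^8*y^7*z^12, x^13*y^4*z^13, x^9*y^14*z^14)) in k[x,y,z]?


lcm = componentwise max:
x: max(14,8,13,9)=14
y: max(9,7,4,14)=14
z: max(16,12,13,14)=16
Total=14+14+16=44


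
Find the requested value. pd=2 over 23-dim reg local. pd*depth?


pd+depth=23
depth=23-2=21
pd*depth=2*21=42


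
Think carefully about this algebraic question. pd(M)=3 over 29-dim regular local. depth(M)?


pd+depth=depth(R)=29
depth=29-3=26


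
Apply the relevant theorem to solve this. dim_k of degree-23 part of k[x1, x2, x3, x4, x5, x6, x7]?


C(d+n-1,n-1)=C(29,6)=475020


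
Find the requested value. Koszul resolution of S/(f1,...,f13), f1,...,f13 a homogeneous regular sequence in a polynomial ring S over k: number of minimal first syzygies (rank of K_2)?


Regular sequence => Koszul complex is the minimal free resolution.
Syz_1 minimally generated by Koszul relations f_i*e_j - f_j*e_i (i<j): mu(Syz_1) = beta_2 = C(m,2) = m(m-1)/2
m=13
13*12/2 = 78


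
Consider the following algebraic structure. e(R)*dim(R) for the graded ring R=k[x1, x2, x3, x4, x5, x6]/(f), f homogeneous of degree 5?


e(R)=deg(f)=5, dim(R)=6-1=5
e*dim=5*5=25


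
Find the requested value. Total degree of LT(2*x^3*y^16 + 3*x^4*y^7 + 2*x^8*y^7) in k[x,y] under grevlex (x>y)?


LT: 2*x^3*y^16
deg_x=3, deg_y=16
Total=3+16=19


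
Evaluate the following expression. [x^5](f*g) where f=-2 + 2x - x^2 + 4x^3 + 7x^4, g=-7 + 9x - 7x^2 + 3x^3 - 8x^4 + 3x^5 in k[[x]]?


[x^5] = sum a_i*b_j, i+j=5
  -2*3=-6
  2*-8=-16
  -1*3=-3
  4*-7=-28
  7*9=63
Sum=10


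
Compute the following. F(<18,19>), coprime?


gcd(18,19)=1 => F=ab-a-b=18*19-18-19=342-37=305


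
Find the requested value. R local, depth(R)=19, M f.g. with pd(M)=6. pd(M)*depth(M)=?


pd+depth=19
depth=19-6=13
pd*depth=6*13=78


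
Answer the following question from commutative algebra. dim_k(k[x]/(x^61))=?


Basis: 1,x,...,x^60
dim=61


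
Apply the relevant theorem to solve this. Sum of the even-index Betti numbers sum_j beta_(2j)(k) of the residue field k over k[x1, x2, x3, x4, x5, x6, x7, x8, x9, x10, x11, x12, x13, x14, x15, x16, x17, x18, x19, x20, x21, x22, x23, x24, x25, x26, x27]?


Koszul resolution: beta_i(k)=C(n,i), n=27
sum_even C(27,i) = 2^(n-1) = 2^26 = 67108864


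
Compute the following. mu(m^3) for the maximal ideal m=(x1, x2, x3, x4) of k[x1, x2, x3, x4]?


Graded Nakayama: mu(m^d) = dim_k (m^d/m^(d+1)) = #degree-3 monomials in 4 vars
C(n+d-1,d)=C(6,3)=20


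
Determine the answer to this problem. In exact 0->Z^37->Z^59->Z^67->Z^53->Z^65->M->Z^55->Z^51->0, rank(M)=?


Alt sum=0:
(-1)^0*37 + (-1)^1*59 + (-1)^2*67 + (-1)^3*53 + (-1)^4*65 + (-1)^5*? + (-1)^6*55 + (-1)^7*51=0
rank(M)=61


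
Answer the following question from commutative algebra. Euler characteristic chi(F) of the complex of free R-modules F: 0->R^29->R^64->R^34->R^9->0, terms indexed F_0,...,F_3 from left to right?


chi = sum (-1)^i * rank:
(-1)^0*29=29
(-1)^1*64=-64
(-1)^2*34=34
(-1)^3*9=-9
chi=-10


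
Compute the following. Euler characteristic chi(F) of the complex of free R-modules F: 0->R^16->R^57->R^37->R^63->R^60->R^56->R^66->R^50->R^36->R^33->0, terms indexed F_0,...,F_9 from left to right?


chi = sum (-1)^i * rank:
(-1)^0*16=16
(-1)^1*57=-57
(-1)^2*37=37
(-1)^3*63=-63
(-1)^4*60=60
(-1)^5*56=-56
(-1)^6*66=66
(-1)^7*50=-50
(-1)^8*36=36
(-1)^9*33=-33
chi=-44


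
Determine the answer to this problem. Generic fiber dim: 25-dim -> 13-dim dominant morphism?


dim(fiber)=dim(X)-dim(Y)=25-13=12


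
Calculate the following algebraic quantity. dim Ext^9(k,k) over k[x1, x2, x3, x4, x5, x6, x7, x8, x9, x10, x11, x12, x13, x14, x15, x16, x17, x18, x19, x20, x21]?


C(n,i)=C(21,9)=293930


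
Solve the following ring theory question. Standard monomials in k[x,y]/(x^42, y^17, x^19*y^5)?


k[x,y]/I, I = (x^42, y^17, x^19*y^5)
Rect: 42x17=714. Corner: (42-19)x(17-5)=276.
dim = 714-276 = 438


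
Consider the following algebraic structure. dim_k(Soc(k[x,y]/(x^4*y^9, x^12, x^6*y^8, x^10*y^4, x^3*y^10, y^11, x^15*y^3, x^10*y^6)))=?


Socle = ann(m) = span of standard monomials u with x*u, y*u in I (staircase corners).
Redundant generators: x^15*y^3, x^10*y^6
Minimal generators: x^12, x^10*y^4, x^6*y^8, x^4*y^9, x^3*y^10, y^11
Corners: x^2y^10, x^3y^9, x^5y^8, x^9y^7, x^11y^3
Socle dim=5


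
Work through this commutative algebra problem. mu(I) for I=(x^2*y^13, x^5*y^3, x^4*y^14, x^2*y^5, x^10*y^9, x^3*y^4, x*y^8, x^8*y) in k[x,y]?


Remove redundant (divisible by others).
x^4*y^14 redundant.
x^2*y^13 redundant.
x^10*y^9 redundant.
Min: x^8*y, x^5*y^3, x^3*y^4, x^2*y^5, x*y^8
Count=5


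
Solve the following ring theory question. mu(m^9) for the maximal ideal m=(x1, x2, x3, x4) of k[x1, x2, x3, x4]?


Graded Nakayama: mu(m^d) = dim_k (m^d/m^(d+1)) = #degree-9 monomials in 4 vars
C(n+d-1,d)=C(12,9)=220


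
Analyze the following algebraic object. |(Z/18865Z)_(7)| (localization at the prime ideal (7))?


7-primary part: 18865=7^3*55
Size=7^3=343


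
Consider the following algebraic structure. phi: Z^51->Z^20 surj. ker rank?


rank(ker) = 51-20 = 31


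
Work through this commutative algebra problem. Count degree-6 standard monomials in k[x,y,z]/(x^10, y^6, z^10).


Need i<10, j<6, k<10 with i+j+k=6.
For each i, j ranges over max(0,6-i-9)..min(5,6-i):
  i=0: j in [0,5] -> 6
  i=1: j in [0,5] -> 6
  i=2: j in [0,4] -> 5
  i=3: j in [0,3] -> 4
  i=4: j in [0,2] -> 3
  i=5: j in [0,1] -> 2
  i=6: j in [0,0] -> 1
H(6) = 6+6+5+4+3+2+1 = 27


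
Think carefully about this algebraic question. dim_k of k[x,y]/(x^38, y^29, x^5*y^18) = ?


k[x,y]/I, I = (x^38, y^29, x^5*y^18)
Rect: 38x29=1102. Corner: (38-5)x(29-18)=363.
dim = 1102-363 = 739


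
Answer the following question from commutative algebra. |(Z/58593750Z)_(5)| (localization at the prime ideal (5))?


5-primary part: 58593750=5^10*6
Size=5^10=9765625


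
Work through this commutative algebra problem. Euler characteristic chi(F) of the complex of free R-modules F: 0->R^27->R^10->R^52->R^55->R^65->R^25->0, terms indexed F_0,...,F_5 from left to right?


chi = sum (-1)^i * rank:
(-1)^0*27=27
(-1)^1*10=-10
(-1)^2*52=52
(-1)^3*55=-55
(-1)^4*65=65
(-1)^5*25=-25
chi=54


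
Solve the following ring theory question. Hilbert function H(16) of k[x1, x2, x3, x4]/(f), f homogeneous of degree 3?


C(19,3)-C(16,3)=969-560=409


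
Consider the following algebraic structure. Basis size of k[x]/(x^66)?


Basis: 1,x,...,x^65
dim=66


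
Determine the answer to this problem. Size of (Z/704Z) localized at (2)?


2-primary part: 704=2^6*11
Size=2^6=64


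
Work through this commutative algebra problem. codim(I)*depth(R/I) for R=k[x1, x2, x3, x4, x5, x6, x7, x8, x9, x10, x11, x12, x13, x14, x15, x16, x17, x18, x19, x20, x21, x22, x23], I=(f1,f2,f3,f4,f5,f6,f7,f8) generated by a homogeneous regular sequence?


codim=8, depth=dim(R/I)=23-8=15
Product=8*15=120


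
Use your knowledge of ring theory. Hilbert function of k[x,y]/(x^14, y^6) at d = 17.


k[x,y], I = (x^14, y^6), d = 17
Need i < 14 and d-i < 6.
Range: 12 <= i <= 13.
H(17) = 2


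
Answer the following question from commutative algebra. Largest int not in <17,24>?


gcd(17,24)=1 => F=ab-a-b=17*24-17-24=408-41=367


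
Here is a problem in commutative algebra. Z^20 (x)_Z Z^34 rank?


rank(M(x)N) = rank(M)*rank(N)
20*34 = 680


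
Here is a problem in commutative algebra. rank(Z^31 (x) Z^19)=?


rank(M(x)N) = rank(M)*rank(N)
31*19 = 589


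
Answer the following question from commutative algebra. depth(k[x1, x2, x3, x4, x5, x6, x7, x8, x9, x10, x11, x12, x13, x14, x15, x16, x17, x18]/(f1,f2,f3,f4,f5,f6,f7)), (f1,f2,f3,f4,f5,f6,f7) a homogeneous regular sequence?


depth(R)=18
depth(R/I)=18-7=11


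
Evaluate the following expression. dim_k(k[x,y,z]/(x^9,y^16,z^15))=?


Basis: x^iy^jz^k, i<9,j<16,k<15
9*16*15=2160


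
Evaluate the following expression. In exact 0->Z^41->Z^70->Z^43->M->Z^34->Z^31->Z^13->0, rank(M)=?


Alt sum=0:
(-1)^0*41 + (-1)^1*70 + (-1)^2*43 + (-1)^3*? + (-1)^4*34 + (-1)^5*31 + (-1)^6*13=0
rank(M)=30


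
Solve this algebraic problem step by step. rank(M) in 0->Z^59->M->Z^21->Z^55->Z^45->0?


Alt sum=0:
(-1)^0*59 + (-1)^1*? + (-1)^2*21 + (-1)^3*55 + (-1)^4*45=0
rank(M)=70


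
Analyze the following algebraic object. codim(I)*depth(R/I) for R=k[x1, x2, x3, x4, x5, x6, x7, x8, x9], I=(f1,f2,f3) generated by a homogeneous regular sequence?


codim=3, depth=dim(R/I)=9-3=6
Product=3*6=18


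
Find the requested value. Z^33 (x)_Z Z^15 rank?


rank(M(x)N) = rank(M)*rank(N)
33*15 = 495


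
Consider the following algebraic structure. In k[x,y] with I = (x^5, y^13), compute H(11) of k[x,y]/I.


k[x,y], I = (x^5, y^13), d = 11
Need i < 5 and d-i < 13.
Range: 0 <= i <= 4.
H(11) = 5


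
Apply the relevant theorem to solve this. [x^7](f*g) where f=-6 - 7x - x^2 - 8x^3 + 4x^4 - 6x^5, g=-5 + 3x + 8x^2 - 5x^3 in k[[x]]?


[x^7] = sum a_i*b_j, i+j=7
  4*-5=-20
  -6*8=-48
Sum=-68


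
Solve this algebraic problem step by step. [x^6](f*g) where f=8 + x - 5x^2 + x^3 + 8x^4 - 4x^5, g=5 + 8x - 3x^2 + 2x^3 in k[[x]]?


[x^6] = sum a_i*b_j, i+j=6
  1*2=2
  8*-3=-24
  -4*8=-32
Sum=-54


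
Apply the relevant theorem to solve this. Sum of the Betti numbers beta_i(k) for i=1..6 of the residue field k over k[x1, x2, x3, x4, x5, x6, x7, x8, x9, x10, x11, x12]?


Koszul resolution: beta_i(k)=C(n,i), n=12
C(12,1)=12, C(12,2)=66, C(12,3)=220, C(12,4)=495, C(12,5)=792, C(12,6)=924
Sum=2509


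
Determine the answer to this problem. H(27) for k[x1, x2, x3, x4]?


C(d+n-1,n-1)=C(30,3)=4060


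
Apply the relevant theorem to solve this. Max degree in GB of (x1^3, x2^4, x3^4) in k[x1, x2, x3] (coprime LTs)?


Pure powers, coprime LTs => already GB.
Degrees: 3, 4, 4
Max=4


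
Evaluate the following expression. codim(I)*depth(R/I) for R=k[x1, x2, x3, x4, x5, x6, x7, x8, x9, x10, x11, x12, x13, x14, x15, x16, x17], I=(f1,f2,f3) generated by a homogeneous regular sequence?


codim=3, depth=dim(R/I)=17-3=14
Product=3*14=42


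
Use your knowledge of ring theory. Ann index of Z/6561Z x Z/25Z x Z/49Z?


Exponent = lcm of the cyclic orders; pairwise coprime => product.
3^8*5^2*7^2=6561*25*49=8037225


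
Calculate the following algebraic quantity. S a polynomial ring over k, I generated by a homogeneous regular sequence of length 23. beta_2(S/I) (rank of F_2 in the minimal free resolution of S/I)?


Regular sequence => Koszul complex is the minimal free resolution.
Syz_1 minimally generated by Koszul relations f_i*e_j - f_j*e_i (i<j): mu(Syz_1) = beta_2 = C(m,2) = m(m-1)/2
m=23
23*22/2 = 253


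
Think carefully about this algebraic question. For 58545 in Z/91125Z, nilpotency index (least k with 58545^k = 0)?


58545^k mod 91125:
k=1: 58545
k=2: 32400
k=3: 0
First zero at k = 3


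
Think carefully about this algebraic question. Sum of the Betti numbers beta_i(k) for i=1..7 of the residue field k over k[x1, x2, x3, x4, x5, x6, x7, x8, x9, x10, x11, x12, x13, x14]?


Koszul resolution: beta_i(k)=C(n,i), n=14
C(14,1)=14, C(14,2)=91, C(14,3)=364, C(14,4)=1001, C(14,5)=2002, C(14,6)=3003, C(14,7)=3432
Sum=9907


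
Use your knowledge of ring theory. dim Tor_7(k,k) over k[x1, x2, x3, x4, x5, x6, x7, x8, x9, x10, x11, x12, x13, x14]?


Koszul: C(n,i)=C(14,7)=3432


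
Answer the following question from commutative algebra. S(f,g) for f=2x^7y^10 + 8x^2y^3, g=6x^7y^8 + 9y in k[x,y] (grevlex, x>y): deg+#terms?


LT(f)=2x^7y^10, LT(g)=6x^7y^8
lcm(LM)=x^7y^10
S(f,g) (scaled by 12 to clear denominators) = 6*f - 2y^2*g = 48x^2y^3 - 18y^3
2 terms, deg 5.
5+2=7


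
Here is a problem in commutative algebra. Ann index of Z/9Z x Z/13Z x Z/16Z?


Exponent = lcm of the cyclic orders; pairwise coprime => product.
3^2*13^1*2^4=9*13*16=1872


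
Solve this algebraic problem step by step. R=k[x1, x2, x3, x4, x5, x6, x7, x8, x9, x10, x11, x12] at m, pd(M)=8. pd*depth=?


pd+depth=12
depth=12-8=4
pd*depth=8*4=32


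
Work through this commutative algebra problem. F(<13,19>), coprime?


gcd(13,19)=1 => F=ab-a-b=13*19-13-19=247-32=215


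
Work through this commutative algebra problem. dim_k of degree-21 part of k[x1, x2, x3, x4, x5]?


C(d+n-1,n-1)=C(25,4)=12650


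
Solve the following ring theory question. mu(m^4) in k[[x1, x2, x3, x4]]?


C(n+d-1,d)=C(7,4)=35


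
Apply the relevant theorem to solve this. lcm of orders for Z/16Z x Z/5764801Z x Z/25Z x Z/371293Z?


Exponent = lcm of the cyclic orders; pairwise coprime => product.
2^4*7^8*5^2*13^5=16*5764801*25*371293=856172103077200


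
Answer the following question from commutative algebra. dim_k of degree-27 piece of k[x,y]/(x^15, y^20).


k[x,y], I = (x^15, y^20), d = 27
Need i < 15 and d-i < 20.
Range: 8 <= i <= 14.
H(27) = 7


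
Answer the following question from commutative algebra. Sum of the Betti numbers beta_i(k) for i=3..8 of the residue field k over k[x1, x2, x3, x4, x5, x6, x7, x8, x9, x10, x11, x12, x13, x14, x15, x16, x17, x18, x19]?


Koszul resolution: beta_i(k)=C(n,i), n=19
C(19,3)=969, C(19,4)=3876, C(19,5)=11628, C(19,6)=27132, C(19,7)=50388, C(19,8)=75582
Sum=169575


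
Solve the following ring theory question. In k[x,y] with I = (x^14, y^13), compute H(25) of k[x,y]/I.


k[x,y], I = (x^14, y^13), d = 25
Need i < 14 and d-i < 13.
Range: 13 <= i <= 13.
H(25) = 1


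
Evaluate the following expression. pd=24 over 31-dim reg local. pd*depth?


pd+depth=31
depth=31-24=7
pd*depth=24*7=168


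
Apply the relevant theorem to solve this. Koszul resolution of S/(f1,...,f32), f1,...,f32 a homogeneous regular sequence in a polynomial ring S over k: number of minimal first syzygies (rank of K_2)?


Regular sequence => Koszul complex is the minimal free resolution.
Syz_1 minimally generated by Koszul relations f_i*e_j - f_j*e_i (i<j): mu(Syz_1) = beta_2 = C(m,2) = m(m-1)/2
m=32
32*31/2 = 496


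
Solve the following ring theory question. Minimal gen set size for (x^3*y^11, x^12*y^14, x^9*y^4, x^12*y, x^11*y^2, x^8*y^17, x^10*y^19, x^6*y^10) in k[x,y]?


Remove redundant (divisible by others).
x^10*y^19 redundant.
x^8*y^17 redundant.
x^12*y^14 redundant.
Min: x^12*y, x^11*y^2, x^9*y^4, x^6*y^10, x^3*y^11
Count=5


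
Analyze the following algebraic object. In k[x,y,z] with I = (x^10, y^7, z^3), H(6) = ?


Need i<10, j<7, k<3 with i+j+k=6.
For each i, j ranges over max(0,6-i-2)..min(6,6-i):
  i=0: j in [4,6] -> 3
  i=1: j in [3,5] -> 3
  i=2: j in [2,4] -> 3
  i=3: j in [1,3] -> 3
  i=4: j in [0,2] -> 3
  i=5: j in [0,1] -> 2
  i=6: j in [0,0] -> 1
H(6) = 3+3+3+3+3+2+1 = 18


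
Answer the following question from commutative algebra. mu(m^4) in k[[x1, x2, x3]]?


C(n+d-1,d)=C(6,4)=15


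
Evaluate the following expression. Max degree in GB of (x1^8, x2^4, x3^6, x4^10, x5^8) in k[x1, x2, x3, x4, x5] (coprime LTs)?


Pure powers, coprime LTs => already GB.
Degrees: 8, 4, 6, 10, 8
Max=10


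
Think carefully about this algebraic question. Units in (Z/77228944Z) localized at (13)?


Local ring = Z/4826809Z.
phi(4826809) = 13^5*(13-1) = 4455516


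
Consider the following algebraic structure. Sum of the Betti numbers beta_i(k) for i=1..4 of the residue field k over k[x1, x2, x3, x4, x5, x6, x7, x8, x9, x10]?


Koszul resolution: beta_i(k)=C(n,i), n=10
C(10,1)=10, C(10,2)=45, C(10,3)=120, C(10,4)=210
Sum=385


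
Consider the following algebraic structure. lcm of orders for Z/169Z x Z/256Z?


Exponent = lcm of the cyclic orders; pairwise coprime => product.
13^2*2^8=169*256=43264


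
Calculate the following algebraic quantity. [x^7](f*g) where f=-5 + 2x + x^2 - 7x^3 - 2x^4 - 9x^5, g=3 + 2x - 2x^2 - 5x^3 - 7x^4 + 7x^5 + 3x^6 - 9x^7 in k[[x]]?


[x^7] = sum a_i*b_j, i+j=7
  -5*-9=45
  2*3=6
  1*7=7
  -7*-7=49
  -2*-5=10
  -9*-2=18
Sum=135


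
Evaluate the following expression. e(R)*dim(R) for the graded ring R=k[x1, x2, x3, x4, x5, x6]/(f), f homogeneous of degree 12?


e(R)=deg(f)=12, dim(R)=6-1=5
e*dim=12*5=60


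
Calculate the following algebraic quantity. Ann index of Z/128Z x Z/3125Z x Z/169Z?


Exponent = lcm of the cyclic orders; pairwise coprime => product.
2^7*5^5*13^2=128*3125*169=67600000


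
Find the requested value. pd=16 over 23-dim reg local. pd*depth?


pd+depth=23
depth=23-16=7
pd*depth=16*7=112


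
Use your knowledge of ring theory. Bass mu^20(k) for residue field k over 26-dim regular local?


C(n,i)=C(26,20)=230230


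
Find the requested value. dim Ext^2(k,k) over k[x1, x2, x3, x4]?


C(n,i)=C(4,2)=6


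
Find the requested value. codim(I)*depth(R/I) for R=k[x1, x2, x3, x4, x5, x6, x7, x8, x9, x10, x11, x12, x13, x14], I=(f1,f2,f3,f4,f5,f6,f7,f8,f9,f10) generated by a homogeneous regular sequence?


codim=10, depth=dim(R/I)=14-10=4
Product=10*4=40


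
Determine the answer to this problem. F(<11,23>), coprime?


gcd(11,23)=1 => F=ab-a-b=11*23-11-23=253-34=219


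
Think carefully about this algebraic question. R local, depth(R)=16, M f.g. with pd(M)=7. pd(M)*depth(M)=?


pd+depth=16
depth=16-7=9
pd*depth=7*9=63


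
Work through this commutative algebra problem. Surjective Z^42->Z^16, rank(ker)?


rank(ker) = 42-16 = 26


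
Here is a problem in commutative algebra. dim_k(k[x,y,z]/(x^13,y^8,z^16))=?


Basis: x^iy^jz^k, i<13,j<8,k<16
13*8*16=1664


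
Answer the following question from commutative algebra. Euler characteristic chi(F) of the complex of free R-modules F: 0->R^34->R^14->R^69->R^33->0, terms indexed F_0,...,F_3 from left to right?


chi = sum (-1)^i * rank:
(-1)^0*34=34
(-1)^1*14=-14
(-1)^2*69=69
(-1)^3*33=-33
chi=56


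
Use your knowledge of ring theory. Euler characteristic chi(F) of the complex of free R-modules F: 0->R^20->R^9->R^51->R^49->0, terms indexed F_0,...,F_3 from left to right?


chi = sum (-1)^i * rank:
(-1)^0*20=20
(-1)^1*9=-9
(-1)^2*51=51
(-1)^3*49=-49
chi=13


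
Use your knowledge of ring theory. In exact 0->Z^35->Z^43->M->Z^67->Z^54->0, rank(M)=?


Alt sum=0:
(-1)^0*35 + (-1)^1*43 + (-1)^2*? + (-1)^3*67 + (-1)^4*54=0
rank(M)=21


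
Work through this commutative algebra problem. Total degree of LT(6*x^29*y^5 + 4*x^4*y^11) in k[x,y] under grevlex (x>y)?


LT: 6*x^29*y^5
deg_x=29, deg_y=5
Total=29+5=34


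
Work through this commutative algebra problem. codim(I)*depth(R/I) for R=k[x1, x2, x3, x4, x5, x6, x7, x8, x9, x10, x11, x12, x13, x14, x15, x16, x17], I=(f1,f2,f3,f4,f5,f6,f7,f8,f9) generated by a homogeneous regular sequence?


codim=9, depth=dim(R/I)=17-9=8
Product=9*8=72


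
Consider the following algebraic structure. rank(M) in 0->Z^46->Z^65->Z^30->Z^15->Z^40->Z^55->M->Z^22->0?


Alt sum=0:
(-1)^0*46 + (-1)^1*65 + (-1)^2*30 + (-1)^3*15 + (-1)^4*40 + (-1)^5*55 + (-1)^6*? + (-1)^7*22=0
rank(M)=41


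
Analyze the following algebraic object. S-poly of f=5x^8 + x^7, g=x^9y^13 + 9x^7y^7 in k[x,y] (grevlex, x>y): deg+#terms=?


LT(f)=5x^8, LT(g)=x^9y^13
lcm(LM)=x^9y^13
S(f,g) (scaled by 5 to clear denominators) = xy^13*f - 5*g = x^8y^13 - 45x^7y^7
2 terms, deg 21.
21+2=23


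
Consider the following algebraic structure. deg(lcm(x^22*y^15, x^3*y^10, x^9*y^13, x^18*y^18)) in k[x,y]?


lcm = componentwise max:
x: max(22,3,9,18)=22
y: max(15,10,13,18)=18
Total=22+18=40


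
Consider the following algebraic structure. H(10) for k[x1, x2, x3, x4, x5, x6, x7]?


C(d+n-1,n-1)=C(16,6)=8008


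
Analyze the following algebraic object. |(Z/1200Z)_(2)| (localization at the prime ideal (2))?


2-primary part: 1200=2^4*75
Size=2^4=16


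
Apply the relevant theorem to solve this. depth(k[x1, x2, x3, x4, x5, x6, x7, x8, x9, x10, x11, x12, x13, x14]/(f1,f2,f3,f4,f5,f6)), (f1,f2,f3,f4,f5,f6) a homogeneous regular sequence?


depth(R)=14
depth(R/I)=14-6=8


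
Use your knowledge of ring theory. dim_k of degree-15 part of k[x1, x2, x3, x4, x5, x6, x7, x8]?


C(d+n-1,n-1)=C(22,7)=170544


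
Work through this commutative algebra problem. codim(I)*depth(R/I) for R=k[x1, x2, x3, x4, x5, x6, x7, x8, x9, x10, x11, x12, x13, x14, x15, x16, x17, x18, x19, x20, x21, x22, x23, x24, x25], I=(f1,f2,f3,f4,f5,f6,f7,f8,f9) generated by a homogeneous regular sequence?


codim=9, depth=dim(R/I)=25-9=16
Product=9*16=144


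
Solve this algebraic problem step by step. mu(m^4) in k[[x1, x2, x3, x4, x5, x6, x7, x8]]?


C(n+d-1,d)=C(11,4)=330


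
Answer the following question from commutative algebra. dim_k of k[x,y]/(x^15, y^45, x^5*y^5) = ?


k[x,y]/I, I = (x^15, y^45, x^5*y^5)
Rect: 15x45=675. Corner: (15-5)x(45-5)=400.
dim = 675-400 = 275


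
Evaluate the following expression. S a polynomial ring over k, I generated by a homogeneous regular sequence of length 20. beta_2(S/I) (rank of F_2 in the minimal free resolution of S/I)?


Regular sequence => Koszul complex is the minimal free resolution.
Syz_1 minimally generated by Koszul relations f_i*e_j - f_j*e_i (i<j): mu(Syz_1) = beta_2 = C(m,2) = m(m-1)/2
m=20
20*19/2 = 190


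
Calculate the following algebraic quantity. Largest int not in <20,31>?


gcd(20,31)=1 => F=ab-a-b=20*31-20-31=620-51=569


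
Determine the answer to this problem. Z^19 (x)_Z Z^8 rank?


rank(M(x)N) = rank(M)*rank(N)
19*8 = 152


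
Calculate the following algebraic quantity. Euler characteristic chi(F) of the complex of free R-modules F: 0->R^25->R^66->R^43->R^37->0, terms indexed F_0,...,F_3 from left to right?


chi = sum (-1)^i * rank:
(-1)^0*25=25
(-1)^1*66=-66
(-1)^2*43=43
(-1)^3*37=-37
chi=-35


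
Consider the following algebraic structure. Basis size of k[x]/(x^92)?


Basis: 1,x,...,x^91
dim=92


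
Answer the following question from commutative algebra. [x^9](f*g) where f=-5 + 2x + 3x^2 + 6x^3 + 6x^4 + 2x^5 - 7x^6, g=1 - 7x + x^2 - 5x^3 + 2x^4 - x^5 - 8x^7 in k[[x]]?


[x^9] = sum a_i*b_j, i+j=9
  3*-8=-24
  6*-1=-6
  2*2=4
  -7*-5=35
Sum=9


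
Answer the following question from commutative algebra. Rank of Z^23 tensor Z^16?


rank(M(x)N) = rank(M)*rank(N)
23*16 = 368


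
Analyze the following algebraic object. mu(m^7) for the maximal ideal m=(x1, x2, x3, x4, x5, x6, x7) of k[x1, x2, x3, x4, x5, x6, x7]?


Graded Nakayama: mu(m^d) = dim_k (m^d/m^(d+1)) = #degree-7 monomials in 7 vars
C(n+d-1,d)=C(13,7)=1716


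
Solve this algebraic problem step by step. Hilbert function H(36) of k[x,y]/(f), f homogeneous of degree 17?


H(t)=d for t>=d-1.
d=17, t=36
H(36)=17


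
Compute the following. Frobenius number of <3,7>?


gcd(3,7)=1 => F=ab-a-b=3*7-3-7=21-10=11


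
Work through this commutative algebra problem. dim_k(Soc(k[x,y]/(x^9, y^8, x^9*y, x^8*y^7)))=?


Socle = ann(m) = span of standard monomials u with x*u, y*u in I (staircase corners).
Redundant generators: x^9*y
Minimal generators: x^9, x^8*y^7, y^8
Corners: x^7y^7, x^8y^6
Socle dim=2


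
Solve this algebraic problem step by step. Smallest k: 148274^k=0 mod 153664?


148274^k mod 153664:
k=1: 148274
k=2: 9604
k=3: 19208
k=4: 38416
k=5: 76832
k=6: 0
First zero at k = 6


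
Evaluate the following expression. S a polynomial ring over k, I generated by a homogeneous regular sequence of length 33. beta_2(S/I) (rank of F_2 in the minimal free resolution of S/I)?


Regular sequence => Koszul complex is the minimal free resolution.
Syz_1 minimally generated by Koszul relations f_i*e_j - f_j*e_i (i<j): mu(Syz_1) = beta_2 = C(m,2) = m(m-1)/2
m=33
33*32/2 = 528
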